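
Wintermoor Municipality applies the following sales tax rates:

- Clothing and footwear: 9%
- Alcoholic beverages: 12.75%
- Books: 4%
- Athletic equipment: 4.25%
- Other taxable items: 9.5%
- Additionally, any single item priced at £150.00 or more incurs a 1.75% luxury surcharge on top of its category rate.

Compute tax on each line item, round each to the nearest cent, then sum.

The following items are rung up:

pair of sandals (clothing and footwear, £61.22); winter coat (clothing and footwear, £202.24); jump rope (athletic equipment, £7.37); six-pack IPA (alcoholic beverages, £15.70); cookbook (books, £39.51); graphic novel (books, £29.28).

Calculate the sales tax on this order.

Pair of sandals £61.22: clothing and footwear → 9% → £5.51
Winter coat £202.24: clothing and footwear → 9% + 1.75% surcharge = 10.75% → £21.74
Jump rope £7.37: athletic equipment → 4.25% → £0.31
Six-pack IPA £15.70: alcoholic beverages → 12.75% → £2.00
Cookbook £39.51: books → 4% → £1.58
Graphic novel £29.28: books → 4% → £1.17
Total tax = £5.51 + £21.74 + £0.31 + £2.00 + £1.58 + £1.17 = £32.31

£32.31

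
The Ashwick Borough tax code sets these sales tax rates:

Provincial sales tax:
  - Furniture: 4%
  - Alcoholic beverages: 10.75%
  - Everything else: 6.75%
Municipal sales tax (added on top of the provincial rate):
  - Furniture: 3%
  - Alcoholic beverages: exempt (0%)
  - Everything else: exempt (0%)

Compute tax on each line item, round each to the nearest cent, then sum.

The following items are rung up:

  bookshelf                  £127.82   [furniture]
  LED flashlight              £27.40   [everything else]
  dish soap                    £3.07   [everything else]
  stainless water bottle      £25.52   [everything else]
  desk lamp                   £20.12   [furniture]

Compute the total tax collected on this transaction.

£14.14

Bookshelf £127.82: furniture → 4% + 3% municipal = 7% → £8.95
LED flashlight £27.40: everything else → 6.75% + 0% municipal = 6.75% → £1.85
Dish soap £3.07: everything else → 6.75% + 0% municipal = 6.75% → £0.21
Stainless water bottle £25.52: everything else → 6.75% + 0% municipal = 6.75% → £1.72
Desk lamp £20.12: furniture → 4% + 3% municipal = 7% → £1.41
Total tax = £8.95 + £1.85 + £0.21 + £1.72 + £1.41 = £14.14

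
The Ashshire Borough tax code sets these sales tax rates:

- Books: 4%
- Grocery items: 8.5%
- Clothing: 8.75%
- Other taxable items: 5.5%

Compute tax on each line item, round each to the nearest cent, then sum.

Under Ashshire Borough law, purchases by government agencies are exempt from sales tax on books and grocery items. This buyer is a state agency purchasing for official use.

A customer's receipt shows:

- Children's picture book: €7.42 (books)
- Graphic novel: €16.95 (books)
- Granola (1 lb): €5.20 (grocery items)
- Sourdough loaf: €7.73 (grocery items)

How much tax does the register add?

Children's picture book €7.42: books, buyer-exempt → 0% → €0.00
Graphic novel €16.95: books, buyer-exempt → 0% → €0.00
Granola (1 lb) €5.20: grocery items, buyer-exempt → 0% → €0.00
Sourdough loaf €7.73: grocery items, buyer-exempt → 0% → €0.00
Total tax = €0.00

€0.00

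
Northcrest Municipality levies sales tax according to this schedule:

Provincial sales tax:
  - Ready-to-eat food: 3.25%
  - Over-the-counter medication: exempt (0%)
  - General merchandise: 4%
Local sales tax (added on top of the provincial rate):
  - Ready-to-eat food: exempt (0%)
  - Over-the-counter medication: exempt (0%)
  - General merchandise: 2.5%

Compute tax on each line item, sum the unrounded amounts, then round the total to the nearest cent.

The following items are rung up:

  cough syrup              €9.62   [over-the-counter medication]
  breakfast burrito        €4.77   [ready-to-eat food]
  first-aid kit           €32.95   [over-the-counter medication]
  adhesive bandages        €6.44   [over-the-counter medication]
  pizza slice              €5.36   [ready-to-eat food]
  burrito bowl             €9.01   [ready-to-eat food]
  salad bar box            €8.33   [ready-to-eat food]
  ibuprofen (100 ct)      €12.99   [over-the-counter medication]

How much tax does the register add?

Cough syrup €9.62: over-the-counter medication → 0% + 0% local = 0% → €0.00
Breakfast burrito €4.77: ready-to-eat food → 3.25% + 0% local = 3.25% → €0.155025
First-aid kit €32.95: over-the-counter medication → 0% + 0% local = 0% → €0.00
Adhesive bandages €6.44: over-the-counter medication → 0% + 0% local = 0% → €0.00
Pizza slice €5.36: ready-to-eat food → 3.25% + 0% local = 3.25% → €0.1742
Burrito bowl €9.01: ready-to-eat food → 3.25% + 0% local = 3.25% → €0.292825
Salad bar box €8.33: ready-to-eat food → 3.25% + 0% local = 3.25% → €0.270725
Ibuprofen (100 ct) €12.99: over-the-counter medication → 0% + 0% local = 0% → €0.00
Unrounded tax sum = €0.892775 → €0.89

€0.89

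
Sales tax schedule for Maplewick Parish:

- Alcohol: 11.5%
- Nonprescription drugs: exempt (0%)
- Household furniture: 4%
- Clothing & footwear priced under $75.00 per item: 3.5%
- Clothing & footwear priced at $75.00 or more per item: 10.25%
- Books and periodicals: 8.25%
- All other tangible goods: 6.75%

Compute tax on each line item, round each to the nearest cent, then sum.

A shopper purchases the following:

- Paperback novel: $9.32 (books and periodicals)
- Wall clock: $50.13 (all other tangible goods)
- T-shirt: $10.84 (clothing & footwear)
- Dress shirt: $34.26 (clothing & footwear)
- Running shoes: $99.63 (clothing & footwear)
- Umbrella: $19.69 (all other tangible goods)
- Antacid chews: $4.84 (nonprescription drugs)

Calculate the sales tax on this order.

$17.27

Paperback novel $9.32: books and periodicals → 8.25% → $0.77
Wall clock $50.13: all other tangible goods → 6.75% → $3.38
T-shirt $10.84: clothing & footwear, under $75.00 → 3.5% → $0.38
Dress shirt $34.26: clothing & footwear, under $75.00 → 3.5% → $1.20
Running shoes $99.63: clothing & footwear, $75.00 or more → 10.25% → $10.21
Umbrella $19.69: all other tangible goods → 6.75% → $1.33
Antacid chews $4.84: nonprescription drugs → 0% → $0.00
Total tax = $0.77 + $3.38 + $0.38 + $1.20 + $10.21 + $1.33 = $17.27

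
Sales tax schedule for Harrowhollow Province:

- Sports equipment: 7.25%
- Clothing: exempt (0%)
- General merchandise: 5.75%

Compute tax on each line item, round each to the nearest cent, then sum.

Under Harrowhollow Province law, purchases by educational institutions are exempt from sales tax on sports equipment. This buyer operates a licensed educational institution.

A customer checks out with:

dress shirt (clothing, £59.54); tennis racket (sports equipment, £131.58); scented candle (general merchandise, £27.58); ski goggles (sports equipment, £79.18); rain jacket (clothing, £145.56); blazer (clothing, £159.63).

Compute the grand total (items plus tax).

Dress shirt £59.54: clothing → 0% → £0.00
Tennis racket £131.58: sports equipment, buyer-exempt → 0% → £0.00
Scented candle £27.58: general merchandise → 5.75% → £1.59
Ski goggles £79.18: sports equipment, buyer-exempt → 0% → £0.00
Rain jacket £145.56: clothing → 0% → £0.00
Blazer £159.63: clothing → 0% → £0.00
Subtotal = £603.07; tax = £1.59; total due = £604.66

£604.66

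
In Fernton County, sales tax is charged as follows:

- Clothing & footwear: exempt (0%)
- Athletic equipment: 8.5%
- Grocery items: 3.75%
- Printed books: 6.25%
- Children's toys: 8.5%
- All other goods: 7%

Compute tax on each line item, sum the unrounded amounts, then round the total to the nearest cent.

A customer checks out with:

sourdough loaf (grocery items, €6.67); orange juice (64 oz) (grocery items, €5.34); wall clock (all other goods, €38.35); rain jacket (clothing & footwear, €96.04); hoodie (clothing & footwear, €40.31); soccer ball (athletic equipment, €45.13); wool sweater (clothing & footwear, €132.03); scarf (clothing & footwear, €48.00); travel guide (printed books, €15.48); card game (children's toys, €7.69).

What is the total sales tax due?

Sourdough loaf €6.67: grocery items → 3.75% → €0.250125
Orange juice (64 oz) €5.34: grocery items → 3.75% → €0.20025
Wall clock €38.35: all other goods → 7% → €2.6845
Rain jacket €96.04: clothing & footwear → 0% → €0.00
Hoodie €40.31: clothing & footwear → 0% → €0.00
Soccer ball €45.13: athletic equipment → 8.5% → €3.83605
Wool sweater €132.03: clothing & footwear → 0% → €0.00
Scarf €48.00: clothing & footwear → 0% → €0.00
Travel guide €15.48: printed books → 6.25% → €0.9675
Card game €7.69: children's toys → 8.5% → €0.65365
Unrounded tax sum = €8.592075 → €8.59

€8.59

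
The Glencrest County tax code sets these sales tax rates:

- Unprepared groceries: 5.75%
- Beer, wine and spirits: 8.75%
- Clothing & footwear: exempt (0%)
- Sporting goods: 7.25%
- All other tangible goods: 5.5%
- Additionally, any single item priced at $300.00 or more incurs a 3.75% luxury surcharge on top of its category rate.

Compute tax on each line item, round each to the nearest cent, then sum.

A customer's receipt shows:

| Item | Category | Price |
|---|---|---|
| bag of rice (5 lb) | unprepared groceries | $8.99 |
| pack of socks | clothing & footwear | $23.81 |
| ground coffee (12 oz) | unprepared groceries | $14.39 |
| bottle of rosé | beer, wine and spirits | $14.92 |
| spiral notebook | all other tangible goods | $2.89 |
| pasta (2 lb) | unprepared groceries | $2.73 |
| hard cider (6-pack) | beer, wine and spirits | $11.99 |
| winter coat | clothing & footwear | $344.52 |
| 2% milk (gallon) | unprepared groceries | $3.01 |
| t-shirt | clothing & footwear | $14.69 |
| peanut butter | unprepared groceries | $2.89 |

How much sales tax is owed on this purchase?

$17.29

Bag of rice (5 lb) $8.99: unprepared groceries → 5.75% → $0.52
Pack of socks $23.81: clothing & footwear → 0% → $0.00
Ground coffee (12 oz) $14.39: unprepared groceries → 5.75% → $0.83
Bottle of rosé $14.92: beer, wine and spirits → 8.75% → $1.31
Spiral notebook $2.89: all other tangible goods → 5.5% → $0.16
Pasta (2 lb) $2.73: unprepared groceries → 5.75% → $0.16
Hard cider (6-pack) $11.99: beer, wine and spirits → 8.75% → $1.05
Winter coat $344.52: clothing & footwear → 0% + 3.75% surcharge = 3.75% → $12.92
2% milk (gallon) $3.01: unprepared groceries → 5.75% → $0.17
T-shirt $14.69: clothing & footwear → 0% → $0.00
Peanut butter $2.89: unprepared groceries → 5.75% → $0.17
Total tax = $0.52 + $0.83 + $1.31 + $0.16 + $0.16 + $1.05 + $12.92 + $0.17 + $0.17 = $17.29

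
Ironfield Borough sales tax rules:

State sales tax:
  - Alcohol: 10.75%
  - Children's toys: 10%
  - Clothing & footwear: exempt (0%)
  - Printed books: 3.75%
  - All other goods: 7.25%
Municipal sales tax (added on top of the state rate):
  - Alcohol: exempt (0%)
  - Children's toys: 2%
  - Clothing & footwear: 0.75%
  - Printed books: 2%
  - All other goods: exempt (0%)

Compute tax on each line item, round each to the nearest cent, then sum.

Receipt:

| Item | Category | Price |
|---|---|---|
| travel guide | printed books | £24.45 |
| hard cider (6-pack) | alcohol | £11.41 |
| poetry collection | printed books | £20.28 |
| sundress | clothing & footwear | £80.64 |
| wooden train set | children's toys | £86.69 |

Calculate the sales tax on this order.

Travel guide £24.45: printed books → 3.75% + 2% municipal = 5.75% → £1.41
Hard cider (6-pack) £11.41: alcohol → 10.75% + 0% municipal = 10.75% → £1.23
Poetry collection £20.28: printed books → 3.75% + 2% municipal = 5.75% → £1.17
Sundress £80.64: clothing & footwear → 0% + 0.75% municipal = 0.75% → £0.60
Wooden train set £86.69: children's toys → 10% + 2% municipal = 12% → £10.40
Total tax = £1.41 + £1.23 + £1.17 + £0.60 + £10.40 = £14.81

£14.81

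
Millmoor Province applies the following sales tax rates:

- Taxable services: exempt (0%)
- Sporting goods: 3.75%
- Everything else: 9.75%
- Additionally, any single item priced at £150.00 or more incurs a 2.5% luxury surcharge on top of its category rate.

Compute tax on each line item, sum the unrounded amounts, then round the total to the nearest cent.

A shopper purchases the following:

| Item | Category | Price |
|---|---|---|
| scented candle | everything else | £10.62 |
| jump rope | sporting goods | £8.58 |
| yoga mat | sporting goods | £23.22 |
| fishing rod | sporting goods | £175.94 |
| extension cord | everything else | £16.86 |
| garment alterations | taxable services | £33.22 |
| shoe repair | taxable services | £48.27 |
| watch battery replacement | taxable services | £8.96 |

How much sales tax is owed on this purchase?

Scented candle £10.62: everything else → 9.75% → £1.03545
Jump rope £8.58: sporting goods → 3.75% → £0.32175
Yoga mat £23.22: sporting goods → 3.75% → £0.87075
Fishing rod £175.94: sporting goods → 3.75% + 2.5% surcharge = 6.25% → £10.99625
Extension cord £16.86: everything else → 9.75% → £1.64385
Garment alterations £33.22: taxable services → 0% → £0.00
Shoe repair £48.27: taxable services → 0% → £0.00
Watch battery replacement £8.96: taxable services → 0% → £0.00
Unrounded tax sum = £14.86805 → £14.87

£14.87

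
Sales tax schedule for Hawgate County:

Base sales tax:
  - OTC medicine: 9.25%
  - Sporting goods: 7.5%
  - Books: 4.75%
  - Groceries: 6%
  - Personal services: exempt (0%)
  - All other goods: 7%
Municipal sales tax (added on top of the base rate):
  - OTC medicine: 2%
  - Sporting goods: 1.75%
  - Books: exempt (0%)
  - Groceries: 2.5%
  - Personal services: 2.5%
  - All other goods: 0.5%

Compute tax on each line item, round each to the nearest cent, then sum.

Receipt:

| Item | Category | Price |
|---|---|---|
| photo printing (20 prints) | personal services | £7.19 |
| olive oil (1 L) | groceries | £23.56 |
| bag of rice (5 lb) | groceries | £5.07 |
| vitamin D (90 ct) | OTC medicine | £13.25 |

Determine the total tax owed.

Photo printing (20 prints) £7.19: personal services → 0% + 2.5% municipal = 2.5% → £0.18
Olive oil (1 L) £23.56: groceries → 6% + 2.5% municipal = 8.5% → £2.00
Bag of rice (5 lb) £5.07: groceries → 6% + 2.5% municipal = 8.5% → £0.43
Vitamin D (90 ct) £13.25: OTC medicine → 9.25% + 2% municipal = 11.25% → £1.49
Total tax = £0.18 + £2.00 + £0.43 + £1.49 = £4.10

£4.10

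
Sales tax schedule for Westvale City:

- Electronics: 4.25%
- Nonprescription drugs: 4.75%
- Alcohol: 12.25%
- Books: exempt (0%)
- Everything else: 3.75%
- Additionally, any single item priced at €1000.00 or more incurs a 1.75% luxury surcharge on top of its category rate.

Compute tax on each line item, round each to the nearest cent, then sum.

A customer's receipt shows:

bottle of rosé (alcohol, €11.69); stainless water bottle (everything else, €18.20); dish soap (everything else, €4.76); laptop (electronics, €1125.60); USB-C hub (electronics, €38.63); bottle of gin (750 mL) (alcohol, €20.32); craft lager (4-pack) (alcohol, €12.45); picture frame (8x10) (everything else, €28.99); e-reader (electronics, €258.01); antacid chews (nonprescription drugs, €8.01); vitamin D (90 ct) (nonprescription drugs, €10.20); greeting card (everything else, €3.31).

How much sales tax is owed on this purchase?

€88.53

Bottle of rosé €11.69: alcohol → 12.25% → €1.43
Stainless water bottle €18.20: everything else → 3.75% → €0.68
Dish soap €4.76: everything else → 3.75% → €0.18
Laptop €1125.60: electronics → 4.25% + 1.75% surcharge = 6% → €67.54
USB-C hub €38.63: electronics → 4.25% → €1.64
Bottle of gin (750 mL) €20.32: alcohol → 12.25% → €2.49
Craft lager (4-pack) €12.45: alcohol → 12.25% → €1.53
Picture frame (8x10) €28.99: everything else → 3.75% → €1.09
E-reader €258.01: electronics → 4.25% → €10.97
Antacid chews €8.01: nonprescription drugs → 4.75% → €0.38
Vitamin D (90 ct) €10.20: nonprescription drugs → 4.75% → €0.48
Greeting card €3.31: everything else → 3.75% → €0.12
Total tax = €1.43 + €0.68 + €0.18 + €67.54 + €1.64 + €2.49 + €1.53 + €1.09 + €10.97 + €0.38 + €0.48 + €0.12 = €88.53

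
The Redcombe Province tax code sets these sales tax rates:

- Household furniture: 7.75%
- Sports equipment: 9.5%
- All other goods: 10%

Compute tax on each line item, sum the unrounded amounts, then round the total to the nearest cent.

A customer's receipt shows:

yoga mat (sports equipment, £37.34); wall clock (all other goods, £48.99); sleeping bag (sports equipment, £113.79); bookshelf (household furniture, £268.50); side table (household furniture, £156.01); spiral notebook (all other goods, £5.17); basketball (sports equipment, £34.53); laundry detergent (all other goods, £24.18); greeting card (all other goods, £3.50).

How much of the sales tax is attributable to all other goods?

Wall clock £48.99: all other goods → 10% → £4.899
Spiral notebook £5.17: all other goods → 10% → £0.517
Laundry detergent £24.18: all other goods → 10% → £2.418
Greeting card £3.50: all other goods → 10% → £0.35
Tax on all other goods: unrounded sum = £8.184 → £8.18

£8.18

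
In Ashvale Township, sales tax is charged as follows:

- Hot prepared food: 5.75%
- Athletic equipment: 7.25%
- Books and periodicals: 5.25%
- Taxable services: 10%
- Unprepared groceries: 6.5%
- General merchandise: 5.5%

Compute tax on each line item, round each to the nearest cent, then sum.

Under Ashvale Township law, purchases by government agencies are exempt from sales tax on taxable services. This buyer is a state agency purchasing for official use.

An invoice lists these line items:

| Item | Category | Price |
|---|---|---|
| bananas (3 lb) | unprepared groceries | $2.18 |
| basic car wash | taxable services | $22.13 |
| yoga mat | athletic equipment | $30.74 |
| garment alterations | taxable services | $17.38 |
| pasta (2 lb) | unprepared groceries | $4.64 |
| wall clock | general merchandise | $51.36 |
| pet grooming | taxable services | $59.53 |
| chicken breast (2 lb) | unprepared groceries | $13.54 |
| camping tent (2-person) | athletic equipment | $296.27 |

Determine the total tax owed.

Bananas (3 lb) $2.18: unprepared groceries → 6.5% → $0.14
Basic car wash $22.13: taxable services, buyer-exempt → 0% → $0.00
Yoga mat $30.74: athletic equipment → 7.25% → $2.23
Garment alterations $17.38: taxable services, buyer-exempt → 0% → $0.00
Pasta (2 lb) $4.64: unprepared groceries → 6.5% → $0.30
Wall clock $51.36: general merchandise → 5.5% → $2.82
Pet grooming $59.53: taxable services, buyer-exempt → 0% → $0.00
Chicken breast (2 lb) $13.54: unprepared groceries → 6.5% → $0.88
Camping tent (2-person) $296.27: athletic equipment → 7.25% → $21.48
Total tax = $0.14 + $2.23 + $0.30 + $2.82 + $0.88 + $21.48 = $27.85

$27.85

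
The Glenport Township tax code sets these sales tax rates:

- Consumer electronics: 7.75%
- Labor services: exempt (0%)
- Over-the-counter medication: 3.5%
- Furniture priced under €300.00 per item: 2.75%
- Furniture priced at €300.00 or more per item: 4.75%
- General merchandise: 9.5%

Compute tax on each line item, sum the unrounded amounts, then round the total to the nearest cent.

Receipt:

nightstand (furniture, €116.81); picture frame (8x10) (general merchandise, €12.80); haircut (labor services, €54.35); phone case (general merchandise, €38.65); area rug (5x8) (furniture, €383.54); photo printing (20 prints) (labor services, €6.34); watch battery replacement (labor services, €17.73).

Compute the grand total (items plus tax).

€656.54

Nightstand €116.81: furniture, under €300.00 → 2.75% → €3.212275
Picture frame (8x10) €12.80: general merchandise → 9.5% → €1.216
Haircut €54.35: labor services → 0% → €0.00
Phone case €38.65: general merchandise → 9.5% → €3.67175
Area rug (5x8) €383.54: furniture, €300.00 or more → 4.75% → €18.21815
Photo printing (20 prints) €6.34: labor services → 0% → €0.00
Watch battery replacement €17.73: labor services → 0% → €0.00
Subtotal = €630.22; unrounded tax = €26.318175 → €26.32; total due = €656.54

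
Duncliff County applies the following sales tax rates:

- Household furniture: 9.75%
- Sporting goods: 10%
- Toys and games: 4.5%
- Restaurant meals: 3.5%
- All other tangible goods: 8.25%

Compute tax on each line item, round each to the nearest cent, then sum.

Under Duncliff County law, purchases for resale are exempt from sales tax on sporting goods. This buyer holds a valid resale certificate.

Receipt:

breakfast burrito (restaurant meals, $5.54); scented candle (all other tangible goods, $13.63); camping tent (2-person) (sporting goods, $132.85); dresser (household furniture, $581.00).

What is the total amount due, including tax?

Breakfast burrito $5.54: restaurant meals → 3.5% → $0.19
Scented candle $13.63: all other tangible goods → 8.25% → $1.12
Camping tent (2-person) $132.85: sporting goods, buyer-exempt → 0% → $0.00
Dresser $581.00: household furniture → 9.75% → $56.65
Subtotal = $733.02; tax = $57.96; total due = $790.98

$790.98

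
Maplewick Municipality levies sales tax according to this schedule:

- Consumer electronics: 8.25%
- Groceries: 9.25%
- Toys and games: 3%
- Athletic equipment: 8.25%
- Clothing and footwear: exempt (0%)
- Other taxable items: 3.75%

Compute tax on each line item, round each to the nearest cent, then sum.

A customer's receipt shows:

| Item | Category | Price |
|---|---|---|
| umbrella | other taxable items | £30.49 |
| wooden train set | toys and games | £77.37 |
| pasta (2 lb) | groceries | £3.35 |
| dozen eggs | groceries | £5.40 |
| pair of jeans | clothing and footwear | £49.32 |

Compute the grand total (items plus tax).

£170.20

Umbrella £30.49: other taxable items → 3.75% → £1.14
Wooden train set £77.37: toys and games → 3% → £2.32
Pasta (2 lb) £3.35: groceries → 9.25% → £0.31
Dozen eggs £5.40: groceries → 9.25% → £0.50
Pair of jeans £49.32: clothing and footwear → 0% → £0.00
Subtotal = £165.93; tax = £4.27; total due = £170.20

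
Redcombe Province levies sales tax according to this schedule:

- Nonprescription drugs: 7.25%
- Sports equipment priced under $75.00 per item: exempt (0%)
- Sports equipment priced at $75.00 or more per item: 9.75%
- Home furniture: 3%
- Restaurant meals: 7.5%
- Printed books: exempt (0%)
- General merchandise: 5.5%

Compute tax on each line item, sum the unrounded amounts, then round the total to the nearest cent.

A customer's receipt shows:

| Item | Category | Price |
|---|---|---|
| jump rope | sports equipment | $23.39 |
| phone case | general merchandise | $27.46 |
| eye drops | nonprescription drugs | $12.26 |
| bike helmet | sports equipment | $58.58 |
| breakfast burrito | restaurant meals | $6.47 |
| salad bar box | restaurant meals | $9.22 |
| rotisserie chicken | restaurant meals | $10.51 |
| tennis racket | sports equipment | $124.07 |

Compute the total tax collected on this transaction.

$16.46

Jump rope $23.39: sports equipment, under $75.00 → 0% → $0.00
Phone case $27.46: general merchandise → 5.5% → $1.5103
Eye drops $12.26: nonprescription drugs → 7.25% → $0.88885
Bike helmet $58.58: sports equipment, under $75.00 → 0% → $0.00
Breakfast burrito $6.47: restaurant meals → 7.5% → $0.48525
Salad bar box $9.22: restaurant meals → 7.5% → $0.6915
Rotisserie chicken $10.51: restaurant meals → 7.5% → $0.78825
Tennis racket $124.07: sports equipment, $75.00 or more → 9.75% → $12.096825
Unrounded tax sum = $16.460975 → $16.46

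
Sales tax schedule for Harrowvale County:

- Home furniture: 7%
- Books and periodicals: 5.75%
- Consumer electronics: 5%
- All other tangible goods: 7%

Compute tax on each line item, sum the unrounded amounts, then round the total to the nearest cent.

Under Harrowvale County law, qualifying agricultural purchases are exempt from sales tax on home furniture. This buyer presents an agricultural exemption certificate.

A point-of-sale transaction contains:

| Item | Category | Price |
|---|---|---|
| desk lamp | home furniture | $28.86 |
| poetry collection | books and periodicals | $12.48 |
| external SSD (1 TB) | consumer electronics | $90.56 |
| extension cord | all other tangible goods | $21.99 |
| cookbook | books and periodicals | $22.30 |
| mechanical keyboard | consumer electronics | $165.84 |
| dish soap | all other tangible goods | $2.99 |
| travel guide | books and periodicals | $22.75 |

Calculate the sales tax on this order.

Desk lamp $28.86: home furniture, buyer-exempt → 0% → $0.00
Poetry collection $12.48: books and periodicals → 5.75% → $0.7176
External SSD (1 TB) $90.56: consumer electronics → 5% → $4.528
Extension cord $21.99: all other tangible goods → 7% → $1.5393
Cookbook $22.30: books and periodicals → 5.75% → $1.28225
Mechanical keyboard $165.84: consumer electronics → 5% → $8.292
Dish soap $2.99: all other tangible goods → 7% → $0.2093
Travel guide $22.75: books and periodicals → 5.75% → $1.308125
Unrounded tax sum = $17.876575 → $17.88

$17.88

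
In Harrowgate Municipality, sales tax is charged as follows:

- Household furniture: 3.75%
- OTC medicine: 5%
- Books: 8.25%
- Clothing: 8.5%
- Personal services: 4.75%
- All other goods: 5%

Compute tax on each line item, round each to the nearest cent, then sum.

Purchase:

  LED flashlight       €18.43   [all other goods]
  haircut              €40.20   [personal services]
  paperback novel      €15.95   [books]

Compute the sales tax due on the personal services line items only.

Haircut €40.20: personal services → 4.75% → €1.91
Tax on personal services = €1.91

€1.91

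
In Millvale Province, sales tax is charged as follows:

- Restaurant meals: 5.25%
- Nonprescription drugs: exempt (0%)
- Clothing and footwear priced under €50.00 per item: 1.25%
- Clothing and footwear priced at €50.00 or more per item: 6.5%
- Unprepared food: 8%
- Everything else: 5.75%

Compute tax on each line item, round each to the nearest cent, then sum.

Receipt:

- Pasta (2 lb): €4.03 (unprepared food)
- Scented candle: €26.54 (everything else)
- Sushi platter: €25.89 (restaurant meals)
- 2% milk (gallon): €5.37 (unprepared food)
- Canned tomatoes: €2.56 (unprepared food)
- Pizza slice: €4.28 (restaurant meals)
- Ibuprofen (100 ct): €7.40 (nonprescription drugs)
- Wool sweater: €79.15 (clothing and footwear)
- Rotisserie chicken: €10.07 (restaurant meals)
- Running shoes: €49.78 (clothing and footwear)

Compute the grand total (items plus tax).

Pasta (2 lb) €4.03: unprepared food → 8% → €0.32
Scented candle €26.54: everything else → 5.75% → €1.53
Sushi platter €25.89: restaurant meals → 5.25% → €1.36
2% milk (gallon) €5.37: unprepared food → 8% → €0.43
Canned tomatoes €2.56: unprepared food → 8% → €0.20
Pizza slice €4.28: restaurant meals → 5.25% → €0.22
Ibuprofen (100 ct) €7.40: nonprescription drugs → 0% → €0.00
Wool sweater €79.15: clothing and footwear, €50.00 or more → 6.5% → €5.14
Rotisserie chicken €10.07: restaurant meals → 5.25% → €0.53
Running shoes €49.78: clothing and footwear, under €50.00 → 1.25% → €0.62
Subtotal = €215.07; tax = €10.35; total due = €225.42

€225.42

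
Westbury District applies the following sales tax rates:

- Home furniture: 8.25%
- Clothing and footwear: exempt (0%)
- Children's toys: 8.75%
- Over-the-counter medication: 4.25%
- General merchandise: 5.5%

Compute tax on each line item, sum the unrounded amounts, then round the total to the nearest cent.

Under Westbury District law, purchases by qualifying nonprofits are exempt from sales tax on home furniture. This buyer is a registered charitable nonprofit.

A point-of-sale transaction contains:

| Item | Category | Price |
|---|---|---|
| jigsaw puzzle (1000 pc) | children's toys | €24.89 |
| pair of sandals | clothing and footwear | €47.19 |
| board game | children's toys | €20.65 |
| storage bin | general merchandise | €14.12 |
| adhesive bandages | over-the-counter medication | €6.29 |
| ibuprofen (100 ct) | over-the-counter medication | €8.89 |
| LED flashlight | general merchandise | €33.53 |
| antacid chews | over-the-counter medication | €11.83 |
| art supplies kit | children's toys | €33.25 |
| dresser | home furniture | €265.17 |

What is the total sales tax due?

€10.66

Jigsaw puzzle (1000 pc) €24.89: children's toys → 8.75% → €2.177875
Pair of sandals €47.19: clothing and footwear → 0% → €0.00
Board game €20.65: children's toys → 8.75% → €1.806875
Storage bin €14.12: general merchandise → 5.5% → €0.7766
Adhesive bandages €6.29: over-the-counter medication → 4.25% → €0.267325
Ibuprofen (100 ct) €8.89: over-the-counter medication → 4.25% → €0.377825
LED flashlight €33.53: general merchandise → 5.5% → €1.84415
Antacid chews €11.83: over-the-counter medication → 4.25% → €0.502775
Art supplies kit €33.25: children's toys → 8.75% → €2.909375
Dresser €265.17: home furniture, buyer-exempt → 0% → €0.00
Unrounded tax sum = €10.6628 → €10.66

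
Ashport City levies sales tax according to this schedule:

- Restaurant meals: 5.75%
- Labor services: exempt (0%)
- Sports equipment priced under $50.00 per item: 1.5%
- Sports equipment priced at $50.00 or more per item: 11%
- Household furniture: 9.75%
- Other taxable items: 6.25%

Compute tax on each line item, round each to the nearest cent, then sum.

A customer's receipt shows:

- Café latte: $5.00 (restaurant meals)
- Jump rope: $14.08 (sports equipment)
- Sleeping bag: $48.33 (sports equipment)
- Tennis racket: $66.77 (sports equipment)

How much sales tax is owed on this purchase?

$8.56

Café latte $5.00: restaurant meals → 5.75% → $0.29
Jump rope $14.08: sports equipment, under $50.00 → 1.5% → $0.21
Sleeping bag $48.33: sports equipment, under $50.00 → 1.5% → $0.72
Tennis racket $66.77: sports equipment, $50.00 or more → 11% → $7.34
Total tax = $0.29 + $0.21 + $0.72 + $7.34 = $8.56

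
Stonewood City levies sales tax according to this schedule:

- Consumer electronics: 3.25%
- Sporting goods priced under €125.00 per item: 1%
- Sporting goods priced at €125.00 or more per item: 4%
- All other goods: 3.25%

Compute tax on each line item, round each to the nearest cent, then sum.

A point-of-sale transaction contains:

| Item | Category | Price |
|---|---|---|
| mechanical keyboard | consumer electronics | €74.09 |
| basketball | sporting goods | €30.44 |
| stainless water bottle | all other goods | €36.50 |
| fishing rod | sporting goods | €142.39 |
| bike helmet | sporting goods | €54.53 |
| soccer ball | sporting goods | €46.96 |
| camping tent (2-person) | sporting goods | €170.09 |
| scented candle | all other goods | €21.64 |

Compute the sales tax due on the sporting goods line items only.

Basketball €30.44: sporting goods, under €125.00 → 1% → €0.30
Fishing rod €142.39: sporting goods, €125.00 or more → 4% → €5.70
Bike helmet €54.53: sporting goods, under €125.00 → 1% → €0.55
Soccer ball €46.96: sporting goods, under €125.00 → 1% → €0.47
Camping tent (2-person) €170.09: sporting goods, €125.00 or more → 4% → €6.80
Tax on sporting goods = €0.30 + €5.70 + €0.55 + €0.47 + €6.80 = €13.82

€13.82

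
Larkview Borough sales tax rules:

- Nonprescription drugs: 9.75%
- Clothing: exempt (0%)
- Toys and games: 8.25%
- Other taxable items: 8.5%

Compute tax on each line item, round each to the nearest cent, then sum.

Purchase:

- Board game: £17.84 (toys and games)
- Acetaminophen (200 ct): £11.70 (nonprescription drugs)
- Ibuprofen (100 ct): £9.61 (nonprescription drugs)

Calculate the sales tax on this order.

Board game £17.84: toys and games → 8.25% → £1.47
Acetaminophen (200 ct) £11.70: nonprescription drugs → 9.75% → £1.14
Ibuprofen (100 ct) £9.61: nonprescription drugs → 9.75% → £0.94
Total tax = £1.47 + £1.14 + £0.94 = £3.55

£3.55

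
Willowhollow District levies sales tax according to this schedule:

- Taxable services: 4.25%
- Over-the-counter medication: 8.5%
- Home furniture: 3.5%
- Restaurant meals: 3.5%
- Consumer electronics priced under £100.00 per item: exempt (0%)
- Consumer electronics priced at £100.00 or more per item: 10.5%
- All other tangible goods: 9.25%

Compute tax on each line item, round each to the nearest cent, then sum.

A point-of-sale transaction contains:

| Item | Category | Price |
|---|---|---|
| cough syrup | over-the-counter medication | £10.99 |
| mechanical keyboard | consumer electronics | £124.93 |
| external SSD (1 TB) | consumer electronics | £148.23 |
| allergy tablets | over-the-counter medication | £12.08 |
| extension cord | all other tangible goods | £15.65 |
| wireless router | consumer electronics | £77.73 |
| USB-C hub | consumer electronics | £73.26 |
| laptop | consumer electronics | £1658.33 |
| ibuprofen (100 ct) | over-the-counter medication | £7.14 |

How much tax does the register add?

Cough syrup £10.99: over-the-counter medication → 8.5% → £0.93
Mechanical keyboard £124.93: consumer electronics, £100.00 or more → 10.5% → £13.12
External SSD (1 TB) £148.23: consumer electronics, £100.00 or more → 10.5% → £15.56
Allergy tablets £12.08: over-the-counter medication → 8.5% → £1.03
Extension cord £15.65: all other tangible goods → 9.25% → £1.45
Wireless router £77.73: consumer electronics, under £100.00 → 0% → £0.00
USB-C hub £73.26: consumer electronics, under £100.00 → 0% → £0.00
Laptop £1658.33: consumer electronics, £100.00 or more → 10.5% → £174.12
Ibuprofen (100 ct) £7.14: over-the-counter medication → 8.5% → £0.61
Total tax = £0.93 + £13.12 + £15.56 + £1.03 + £1.45 + £174.12 + £0.61 = £206.82

£206.82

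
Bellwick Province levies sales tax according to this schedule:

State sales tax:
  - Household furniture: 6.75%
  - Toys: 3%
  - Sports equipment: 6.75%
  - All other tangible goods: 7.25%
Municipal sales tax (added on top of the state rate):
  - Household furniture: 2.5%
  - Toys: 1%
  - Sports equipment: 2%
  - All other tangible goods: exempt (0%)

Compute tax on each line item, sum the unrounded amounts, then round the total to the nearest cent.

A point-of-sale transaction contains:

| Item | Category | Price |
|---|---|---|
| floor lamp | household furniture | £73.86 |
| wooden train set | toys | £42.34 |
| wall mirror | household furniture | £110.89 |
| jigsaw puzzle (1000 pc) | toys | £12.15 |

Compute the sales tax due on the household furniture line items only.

£17.09

Floor lamp £73.86: household furniture → 6.75% + 2.5% municipal = 9.25% → £6.83205
Wall mirror £110.89: household furniture → 6.75% + 2.5% municipal = 9.25% → £10.257325
Tax on household furniture: unrounded sum = £17.089375 → £17.09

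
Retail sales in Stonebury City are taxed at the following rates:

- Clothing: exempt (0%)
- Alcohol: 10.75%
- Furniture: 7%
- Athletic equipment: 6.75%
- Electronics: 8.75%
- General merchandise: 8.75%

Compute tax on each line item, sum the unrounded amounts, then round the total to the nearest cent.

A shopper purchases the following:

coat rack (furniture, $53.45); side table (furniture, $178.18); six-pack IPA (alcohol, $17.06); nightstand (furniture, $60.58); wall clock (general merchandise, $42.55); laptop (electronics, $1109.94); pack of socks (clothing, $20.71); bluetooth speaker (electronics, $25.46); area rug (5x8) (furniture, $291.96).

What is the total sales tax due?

$145.80

Coat rack $53.45: furniture → 7% → $3.7415
Side table $178.18: furniture → 7% → $12.4726
Six-pack IPA $17.06: alcohol → 10.75% → $1.83395
Nightstand $60.58: furniture → 7% → $4.2406
Wall clock $42.55: general merchandise → 8.75% → $3.723125
Laptop $1109.94: electronics → 8.75% → $97.11975
Pack of socks $20.71: clothing → 0% → $0.00
Bluetooth speaker $25.46: electronics → 8.75% → $2.22775
Area rug (5x8) $291.96: furniture → 7% → $20.4372
Unrounded tax sum = $145.796475 → $145.80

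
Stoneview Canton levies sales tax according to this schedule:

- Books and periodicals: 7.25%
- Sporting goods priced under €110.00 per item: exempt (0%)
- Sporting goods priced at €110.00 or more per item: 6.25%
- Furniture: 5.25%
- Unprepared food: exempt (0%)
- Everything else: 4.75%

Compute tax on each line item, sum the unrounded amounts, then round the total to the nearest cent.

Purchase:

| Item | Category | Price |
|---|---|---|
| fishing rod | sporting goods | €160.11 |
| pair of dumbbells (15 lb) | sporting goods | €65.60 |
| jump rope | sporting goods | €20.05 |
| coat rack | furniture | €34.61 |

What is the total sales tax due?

Fishing rod €160.11: sporting goods, €110.00 or more → 6.25% → €10.006875
Pair of dumbbells (15 lb) €65.60: sporting goods, under €110.00 → 0% → €0.00
Jump rope €20.05: sporting goods, under €110.00 → 0% → €0.00
Coat rack €34.61: furniture → 5.25% → €1.817025
Unrounded tax sum = €11.8239 → €11.82

€11.82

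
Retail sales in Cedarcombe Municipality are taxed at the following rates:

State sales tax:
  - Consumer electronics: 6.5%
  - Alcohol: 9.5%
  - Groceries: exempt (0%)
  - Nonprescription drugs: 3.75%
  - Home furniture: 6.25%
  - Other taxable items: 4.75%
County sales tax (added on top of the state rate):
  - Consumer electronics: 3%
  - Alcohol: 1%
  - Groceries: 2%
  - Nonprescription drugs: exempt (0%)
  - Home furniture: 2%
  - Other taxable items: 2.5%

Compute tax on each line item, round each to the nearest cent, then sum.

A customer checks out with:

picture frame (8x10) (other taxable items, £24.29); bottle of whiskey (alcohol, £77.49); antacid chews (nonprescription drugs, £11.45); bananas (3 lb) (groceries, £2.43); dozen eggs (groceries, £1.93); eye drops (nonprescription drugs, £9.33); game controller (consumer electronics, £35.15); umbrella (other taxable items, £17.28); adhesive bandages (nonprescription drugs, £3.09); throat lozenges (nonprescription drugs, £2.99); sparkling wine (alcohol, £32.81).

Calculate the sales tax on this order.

£19.04

Picture frame (8x10) £24.29: other taxable items → 4.75% + 2.5% county = 7.25% → £1.76
Bottle of whiskey £77.49: alcohol → 9.5% + 1% county = 10.5% → £8.14
Antacid chews £11.45: nonprescription drugs → 3.75% + 0% county = 3.75% → £0.43
Bananas (3 lb) £2.43: groceries → 0% + 2% county = 2% → £0.05
Dozen eggs £1.93: groceries → 0% + 2% county = 2% → £0.04
Eye drops £9.33: nonprescription drugs → 3.75% + 0% county = 3.75% → £0.35
Game controller £35.15: consumer electronics → 6.5% + 3% county = 9.5% → £3.34
Umbrella £17.28: other taxable items → 4.75% + 2.5% county = 7.25% → £1.25
Adhesive bandages £3.09: nonprescription drugs → 3.75% + 0% county = 3.75% → £0.12
Throat lozenges £2.99: nonprescription drugs → 3.75% + 0% county = 3.75% → £0.11
Sparkling wine £32.81: alcohol → 9.5% + 1% county = 10.5% → £3.45
Total tax = £1.76 + £8.14 + £0.43 + £0.05 + £0.04 + £0.35 + £3.34 + £1.25 + £0.12 + £0.11 + £3.45 = £19.04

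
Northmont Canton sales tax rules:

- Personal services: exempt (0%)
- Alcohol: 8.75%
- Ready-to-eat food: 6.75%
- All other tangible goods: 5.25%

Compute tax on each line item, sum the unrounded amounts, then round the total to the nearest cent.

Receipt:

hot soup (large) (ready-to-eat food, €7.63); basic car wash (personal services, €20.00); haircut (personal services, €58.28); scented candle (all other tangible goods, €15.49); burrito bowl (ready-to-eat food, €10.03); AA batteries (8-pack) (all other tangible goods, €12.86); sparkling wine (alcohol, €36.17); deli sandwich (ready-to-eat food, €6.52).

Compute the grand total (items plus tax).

€173.27

Hot soup (large) €7.63: ready-to-eat food → 6.75% → €0.515025
Basic car wash €20.00: personal services → 0% → €0.00
Haircut €58.28: personal services → 0% → €0.00
Scented candle €15.49: all other tangible goods → 5.25% → €0.813225
Burrito bowl €10.03: ready-to-eat food → 6.75% → €0.677025
AA batteries (8-pack) €12.86: all other tangible goods → 5.25% → €0.67515
Sparkling wine €36.17: alcohol → 8.75% → €3.164875
Deli sandwich €6.52: ready-to-eat food → 6.75% → €0.4401
Subtotal = €166.98; unrounded tax = €6.2854 → €6.29; total due = €173.27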